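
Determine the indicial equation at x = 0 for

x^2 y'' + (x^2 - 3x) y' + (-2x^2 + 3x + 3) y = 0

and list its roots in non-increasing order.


Divide by x^2 to reach normal form y'' + P_1(x) y' + P_2(x) y = 0 with P_1(x) = 1 - 3/x and P_2(x) = -2 + 3/x + 3/x^2.
x = 0 is a singular point because the y'-coefficient 1 - 3/x has a pole at x = 0 and the y-coefficient -2 + 3/x + 3/x^2 has a pole at x = 0.
It is a regular singular point because x P_1(x) = p(x) = x - 3 and x^2 P_2(x) = q(x) = -2x^2 + 3x + 3 are polynomials, hence analytic at x = 0.
p(0) = -3,  q(0) = 3.
Indicial equation: r(r-1) + p(0) r + q(0) = 0, i.e. r^2 + (p(0) - 1) r + q(0) = 0, i.e. r^2 - 4 r + 3 = 0.
Discriminant: (-4)^2 - 4(3) = 4, so r = (4 ± 2)/2.
Solving: r_1 = 3, r_2 = 1.

indicial: r^2 - 4 r + 3 = 0; roots r_1 = 3, r_2 = 1


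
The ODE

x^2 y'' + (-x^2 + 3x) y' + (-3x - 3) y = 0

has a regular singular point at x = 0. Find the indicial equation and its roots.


Divide by x^2 to reach normal form y'' + P_1(x) y' + P_2(x) y = 0 with P_1(x) = -1 + 3/x and P_2(x) = -3/x - 3/x^2.
x = 0 is a singular point because the y'-coefficient -1 + 3/x has a pole at x = 0 and the y-coefficient -3/x - 3/x^2 has a pole at x = 0.
It is a regular singular point because x P_1(x) = p(x) = 3 - x and x^2 P_2(x) = q(x) = -3x - 3 are polynomials, hence analytic at x = 0.
p(0) = 3,  q(0) = -3.
Indicial equation: r(r-1) + p(0) r + q(0) = 0, i.e. r^2 + (p(0) - 1) r + q(0) = 0, i.e. r^2 + 2 r - 3 = 0.
Discriminant: (2)^2 - 4(-3) = 16, so r = (-2 ± 4)/2.
Solving: r_1 = 1, r_2 = -3.

indicial: r^2 + 2 r - 3 = 0; roots r_1 = 1, r_2 = -3


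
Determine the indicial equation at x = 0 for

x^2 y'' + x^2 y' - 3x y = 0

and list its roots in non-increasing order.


Divide by x^2 to reach normal form y'' + P_1(x) y' + P_2(x) y = 0 with P_1(x) = 1 and P_2(x) = -3/x.
x = 0 is a singular point because the y-coefficient -3/x has a pole at x = 0.
It is a regular singular point because x P_1(x) = p(x) = x and x^2 P_2(x) = q(x) = -3x are polynomials, hence analytic at x = 0.
p(0) = 0,  q(0) = 0.
Indicial equation: r(r-1) + p(0) r + q(0) = 0, i.e. r^2 + (p(0) - 1) r + q(0) = 0, i.e. r^2 - 1 r = 0.
Discriminant: (-1)^2 - 4(0) = 1, so r = (1 ± 1)/2.
Solving: r_1 = 1, r_2 = 0.

indicial: r^2 - 1 r = 0; roots r_1 = 1, r_2 = 0


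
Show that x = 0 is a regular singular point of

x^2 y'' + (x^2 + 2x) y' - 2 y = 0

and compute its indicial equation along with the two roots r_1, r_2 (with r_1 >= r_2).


Divide by x^2 to reach normal form y'' + P_1(x) y' + P_2(x) y = 0 with P_1(x) = 1 + 2/x and P_2(x) = -2/x^2.
x = 0 is a singular point because the y'-coefficient 1 + 2/x has a pole at x = 0 and the y-coefficient -2/x^2 has a pole at x = 0.
It is a regular singular point because x P_1(x) = p(x) = x + 2 and x^2 P_2(x) = q(x) = -2 are polynomials, hence analytic at x = 0.
p(0) = 2,  q(0) = -2.
Indicial equation: r(r-1) + p(0) r + q(0) = 0, i.e. r^2 + (p(0) - 1) r + q(0) = 0, i.e. r^2 + 1 r - 2 = 0.
Discriminant: (1)^2 - 4(-2) = 9, so r = (-1 ± 3)/2.
Solving: r_1 = 1, r_2 = -2.

indicial: r^2 + 1 r - 2 = 0; roots r_1 = 1, r_2 = -2


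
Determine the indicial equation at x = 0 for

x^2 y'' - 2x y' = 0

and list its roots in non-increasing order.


Divide by x^2 to reach normal form y'' + P_1(x) y' + P_2(x) y = 0 with P_1(x) = -2/x and P_2(x) = 0.
x = 0 is a singular point because the y'-coefficient -2/x has a pole at x = 0.
It is a regular singular point because x P_1(x) = p(x) = -2 and x^2 P_2(x) = q(x) = 0 are polynomials, hence analytic at x = 0.
p(0) = -2,  q(0) = 0.
Indicial equation: r(r-1) + p(0) r + q(0) = 0, i.e. r^2 + (p(0) - 1) r + q(0) = 0, i.e. r^2 - 3 r = 0.
Discriminant: (-3)^2 - 4(0) = 9, so r = (3 ± 3)/2.
Solving: r_1 = 3, r_2 = 0.

indicial: r^2 - 3 r = 0; roots r_1 = 3, r_2 = 0


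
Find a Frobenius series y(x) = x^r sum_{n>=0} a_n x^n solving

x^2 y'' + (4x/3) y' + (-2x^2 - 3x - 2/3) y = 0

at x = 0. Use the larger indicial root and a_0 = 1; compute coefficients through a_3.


Write in Frobenius form y'' + (p(x)/x) y' + (q(x)/x^2) y = 0:
  p(x) = 4/3,  q(x) = -2x^2 - 3x - 2/3.
Indicial equation: r(r-1) + (4/3) r + (-2/3) = 0 -> roots r_1 = 2/3, r_2 = -1.
Take r = r_1 = 2/3. Let y(x) = x^r sum_{n>=0} a_n x^n with a_0 = 1.
Substitute y = x^r sum a_n x^n and match x^{r+n}. The recurrence is
  D(n) a_n - 3 a_{n-1} - 2 a_{n-2} = 0,  where D(n) = (r+n)(r+n-1) + (4/3)(r+n) + (-2/3).
  a_n = [3 a_{n-1} + 2 a_{n-2}] / D(n).
Since the indicial polynomial factors as (r - r_1)(r - r_2), D(n) = (r_1 + n - r_1)(r_1 + n - r_2) = n(n + 5/3).
Evaluating step by step (a_0 = 1):
  n = 1: D(1) = 1(1 + 5/3) = 8/3; numerator = 3(1) = 3; a_1 = (3)/(8/3) = 9/8
  n = 2: D(2) = 2(2 + 5/3) = 22/3; numerator = 3(9/8) + 2(1) = 43/8; a_2 = (43/8)/(22/3) = 129/176
  n = 3: D(3) = 3(3 + 5/3) = 14; numerator = 3(129/176) + 2(9/8) = 783/176; a_3 = (783/176)/(14) = 783/2464

r = 2/3; a_0 = 1; a_1 = 9/8; a_2 = 129/176; a_3 = 783/2464


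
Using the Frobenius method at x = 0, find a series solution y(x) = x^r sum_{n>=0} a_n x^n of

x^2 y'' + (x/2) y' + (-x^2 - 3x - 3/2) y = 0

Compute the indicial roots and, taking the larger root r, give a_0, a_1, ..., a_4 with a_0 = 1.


Write in Frobenius form y'' + (p(x)/x) y' + (q(x)/x^2) y = 0:
  p(x) = 1/2,  q(x) = -x^2 - 3x - 3/2.
Indicial equation: r(r-1) + (1/2) r + (-3/2) = 0 -> roots r_1 = 3/2, r_2 = -1.
Take r = r_1 = 3/2. Let y(x) = x^r sum_{n>=0} a_n x^n with a_0 = 1.
Substitute y = x^r sum a_n x^n and match x^{r+n}. The recurrence is
  D(n) a_n - 3 a_{n-1} - 1 a_{n-2} = 0,  where D(n) = (r+n)(r+n-1) + (1/2)(r+n) + (-3/2).
  a_n = [3 a_{n-1} + 1 a_{n-2}] / D(n).
Since the indicial polynomial factors as (r - r_1)(r - r_2), D(n) = (r_1 + n - r_1)(r_1 + n - r_2) = n(n + 5/2).
Evaluating step by step (a_0 = 1):
  n = 1: D(1) = 1(1 + 5/2) = 7/2; numerator = 3(1) = 3; a_1 = (3)/(7/2) = 6/7
  n = 2: D(2) = 2(2 + 5/2) = 9; numerator = 3(6/7) + 1(1) = 25/7; a_2 = (25/7)/(9) = 25/63
  n = 3: D(3) = 3(3 + 5/2) = 33/2; numerator = 3(25/63) + 1(6/7) = 43/21; a_3 = (43/21)/(33/2) = 86/693
  n = 4: D(4) = 4(4 + 5/2) = 26; numerator = 3(86/693) + 1(25/63) = 533/693; a_4 = (533/693)/(26) = 41/1386

r = 3/2; a_0 = 1; a_1 = 6/7; a_2 = 25/63; a_3 = 86/693; a_4 = 41/1386


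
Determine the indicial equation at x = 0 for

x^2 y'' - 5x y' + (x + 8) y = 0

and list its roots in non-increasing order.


Divide by x^2 to reach normal form y'' + P_1(x) y' + P_2(x) y = 0 with P_1(x) = -5/x and P_2(x) = 1/x + 8/x^2.
x = 0 is a singular point because the y'-coefficient -5/x has a pole at x = 0 and the y-coefficient 1/x + 8/x^2 has a pole at x = 0.
It is a regular singular point because x P_1(x) = p(x) = -5 and x^2 P_2(x) = q(x) = x + 8 are polynomials, hence analytic at x = 0.
p(0) = -5,  q(0) = 8.
Indicial equation: r(r-1) + p(0) r + q(0) = 0, i.e. r^2 + (p(0) - 1) r + q(0) = 0, i.e. r^2 - 6 r + 8 = 0.
Discriminant: (-6)^2 - 4(8) = 4, so r = (6 ± 2)/2.
Solving: r_1 = 4, r_2 = 2.

indicial: r^2 - 6 r + 8 = 0; roots r_1 = 4, r_2 = 2


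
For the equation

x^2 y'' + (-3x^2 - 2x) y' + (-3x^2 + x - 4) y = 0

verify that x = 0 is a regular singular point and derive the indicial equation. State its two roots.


Divide by x^2 to reach normal form y'' + P_1(x) y' + P_2(x) y = 0 with P_1(x) = -3 - 2/x and P_2(x) = -3 + 1/x - 4/x^2.
x = 0 is a singular point because the y'-coefficient -3 - 2/x has a pole at x = 0 and the y-coefficient -3 + 1/x - 4/x^2 has a pole at x = 0.
It is a regular singular point because x P_1(x) = p(x) = -3x - 2 and x^2 P_2(x) = q(x) = -3x^2 + x - 4 are polynomials, hence analytic at x = 0.
p(0) = -2,  q(0) = -4.
Indicial equation: r(r-1) + p(0) r + q(0) = 0, i.e. r^2 + (p(0) - 1) r + q(0) = 0, i.e. r^2 - 3 r - 4 = 0.
Discriminant: (-3)^2 - 4(-4) = 25, so r = (3 ± 5)/2.
Solving: r_1 = 4, r_2 = -1.

indicial: r^2 - 3 r - 4 = 0; roots r_1 = 4, r_2 = -1


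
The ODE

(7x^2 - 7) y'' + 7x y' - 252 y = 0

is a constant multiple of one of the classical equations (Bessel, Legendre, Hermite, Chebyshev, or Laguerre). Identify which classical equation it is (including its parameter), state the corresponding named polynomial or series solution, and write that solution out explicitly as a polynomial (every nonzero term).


All three coefficients share the factor -7; dividing through by -7 gives  (1 - x^2) y'' - x y' + 36 y = 0.
This matches the Chebyshev equation (1 - x^2) y'' - x y' + n^2 y = 0 (note the -x y' term, not -2x y') with n^2 = 36, so n = 6; the polynomial solution is T_6(x).
With y = sum_k a_k x^k, matching x^k gives (k+2)(k+1) a_{k+2} = (k^2 - n^2) a_k = (k - 6)(k + 6) a_k. The right side vanishes at k = 6, so the series with the parity of 6 terminates at degree 6.
Standard normalization: leading coefficient of T_n is 2^(n-1), so a_6 = 2^5 = 32. Work downward with a_k = (k+1)(k+2) a_{k+2} / ((k - 6)(k + 6)):
  a_4 = (5)(6)(32) / ((4 - 6)(4 + 6)) = 960/(-20) = -48
  a_2 = (3)(4)(-48) / ((2 - 6)(2 + 6)) = -576/(-32) = 18
  a_0 = (1)(2)(18) / ((0 - 6)(0 + 6)) = 36/(-36) = -1
Hence T_6(x) = 32 x^6 - 48 x^4 + 18 x^2 - 1.

T_6(x); series = 32 x^6 - 48 x^4 + 18 x^2 - 1


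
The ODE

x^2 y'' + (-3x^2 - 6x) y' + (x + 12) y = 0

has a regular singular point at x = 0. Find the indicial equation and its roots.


Divide by x^2 to reach normal form y'' + P_1(x) y' + P_2(x) y = 0 with P_1(x) = -3 - 6/x and P_2(x) = 1/x + 12/x^2.
x = 0 is a singular point because the y'-coefficient -3 - 6/x has a pole at x = 0 and the y-coefficient 1/x + 12/x^2 has a pole at x = 0.
It is a regular singular point because x P_1(x) = p(x) = -3x - 6 and x^2 P_2(x) = q(x) = x + 12 are polynomials, hence analytic at x = 0.
p(0) = -6,  q(0) = 12.
Indicial equation: r(r-1) + p(0) r + q(0) = 0, i.e. r^2 + (p(0) - 1) r + q(0) = 0, i.e. r^2 - 7 r + 12 = 0.
Discriminant: (-7)^2 - 4(12) = 1, so r = (7 ± 1)/2.
Solving: r_1 = 4, r_2 = 3.

indicial: r^2 - 7 r + 12 = 0; roots r_1 = 4, r_2 = 3


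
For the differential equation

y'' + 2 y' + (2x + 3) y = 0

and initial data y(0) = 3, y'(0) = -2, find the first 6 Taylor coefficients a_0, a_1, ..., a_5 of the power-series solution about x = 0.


Ansatz: y(x) = sum_{n>=0} a_n x^n, so y'(x) = sum_{n>=1} n a_n x^(n-1) and y''(x) = sum_{n>=2} n(n-1) a_n x^(n-2).
Substitute into P(x) y'' + Q(x) y' + R(x) y = 0 with P(x) = 1, Q(x) = 2, R(x) = 2x + 3, and match powers of x.
Initial conditions: a_0 = 3, a_1 = -2.
Setting the coefficient of each power of x to zero and solving order by order (substituting the coefficients already found):
  x^0: 2 a_2 + 2 a_1 + 3 a_0 = 0  ->  2 a_2 = -2 a_1 - 3 a_0 = -5  ->  a_2 = -5/2
  x^1: 6 a_3 + 4 a_2 + 3 a_1 + 2 a_0 = 0  ->  6 a_3 = -4 a_2 - 3 a_1 - 2 a_0 = 10  ->  a_3 = 5/3
  x^2: 12 a_4 + 6 a_3 + 3 a_2 + 2 a_1 = 0  ->  12 a_4 = -6 a_3 - 3 a_2 - 2 a_1 = 3/2  ->  a_4 = 1/8
  x^3: 20 a_5 + 8 a_4 + 3 a_3 + 2 a_2 = 0  ->  20 a_5 = -8 a_4 - 3 a_3 - 2 a_2 = -1  ->  a_5 = -1/20
Truncated series: y(x) = 3 - 2 x - (5/2) x^2 + (5/3) x^3 + (1/8) x^4 - (1/20) x^5 + O(x^6).

a_0 = 3; a_1 = -2; a_2 = -5/2; a_3 = 5/3; a_4 = 1/8; a_5 = -1/20


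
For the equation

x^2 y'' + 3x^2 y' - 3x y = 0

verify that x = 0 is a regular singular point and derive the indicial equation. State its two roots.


Divide by x^2 to reach normal form y'' + P_1(x) y' + P_2(x) y = 0 with P_1(x) = 3 and P_2(x) = -3/x.
x = 0 is a singular point because the y-coefficient -3/x has a pole at x = 0.
It is a regular singular point because x P_1(x) = p(x) = 3x and x^2 P_2(x) = q(x) = -3x are polynomials, hence analytic at x = 0.
p(0) = 0,  q(0) = 0.
Indicial equation: r(r-1) + p(0) r + q(0) = 0, i.e. r^2 + (p(0) - 1) r + q(0) = 0, i.e. r^2 - 1 r = 0.
Discriminant: (-1)^2 - 4(0) = 1, so r = (1 ± 1)/2.
Solving: r_1 = 1, r_2 = 0.

indicial: r^2 - 1 r = 0; roots r_1 = 1, r_2 = 0


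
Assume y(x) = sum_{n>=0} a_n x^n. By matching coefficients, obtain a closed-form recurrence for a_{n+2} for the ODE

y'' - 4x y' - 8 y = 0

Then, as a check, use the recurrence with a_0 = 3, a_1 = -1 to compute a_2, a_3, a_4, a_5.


Substitute y = sum_n a_n x^n.
y''(x) has coefficient (n+2)(n+1) a_{n+2} at x^n;
-4 x y'(x) has coefficient -4 n a_n at x^n (shift);
-8 y(x) has coefficient -8 a_n at x^n.
Matching x^n: (n+2)(n+1) a_{n+2} + (-4n - 8) a_n = 0.
Thus a_{n+2} = (4n + 8) / ((n+1)(n+2)) * a_n.

Check with a_0 = 3, a_1 = -1 (apply the recurrence for n = 0, 1, 2, 3): a_0 = 3, a_1 = -1, a_2 = 12, a_3 = -2, a_4 = 16, a_5 = -2.

a_(n+2) = (4n + 8) / ((n+1)(n+2)) * a_n; check: a_0 = 3, a_1 = -1, a_2 = 12, a_3 = -2, a_4 = 16, a_5 = -2


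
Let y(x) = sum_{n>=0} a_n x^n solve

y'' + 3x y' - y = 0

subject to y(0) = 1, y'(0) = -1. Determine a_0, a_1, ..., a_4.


Ansatz: y(x) = sum_{n>=0} a_n x^n, so y'(x) = sum_{n>=1} n a_n x^(n-1) and y''(x) = sum_{n>=2} n(n-1) a_n x^(n-2).
Substitute into P(x) y'' + Q(x) y' + R(x) y = 0 with P(x) = 1, Q(x) = 3x, R(x) = -1, and match powers of x.
Initial conditions: a_0 = 1, a_1 = -1.
Setting the coefficient of each power of x to zero and solving order by order (substituting the coefficients already found):
  x^0: 2 a_2 - a_0 = 0  ->  2 a_2 = a_0 = 1  ->  a_2 = 1/2
  x^1: 6 a_3 + 2 a_1 = 0  ->  6 a_3 = -2 a_1 = 2  ->  a_3 = 1/3
  x^2: 12 a_4 + 5 a_2 = 0  ->  12 a_4 = -5 a_2 = -5/2  ->  a_4 = -5/24
Truncated series: y(x) = 1 - x + (1/2) x^2 + (1/3) x^3 - (5/24) x^4 + O(x^5).

a_0 = 1; a_1 = -1; a_2 = 1/2; a_3 = 1/3; a_4 = -5/24


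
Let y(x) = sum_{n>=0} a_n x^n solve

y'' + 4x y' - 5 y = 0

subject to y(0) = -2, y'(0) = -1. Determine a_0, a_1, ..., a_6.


Ansatz: y(x) = sum_{n>=0} a_n x^n, so y'(x) = sum_{n>=1} n a_n x^(n-1) and y''(x) = sum_{n>=2} n(n-1) a_n x^(n-2).
Substitute into P(x) y'' + Q(x) y' + R(x) y = 0 with P(x) = 1, Q(x) = 4x, R(x) = -5, and match powers of x.
Initial conditions: a_0 = -2, a_1 = -1.
Setting the coefficient of each power of x to zero and solving order by order (substituting the coefficients already found):
  x^0: 2 a_2 - 5 a_0 = 0  ->  2 a_2 = 5 a_0 = -10  ->  a_2 = -5
  x^1: 6 a_3 - a_1 = 0  ->  6 a_3 = a_1 = -1  ->  a_3 = -1/6
  x^2: 12 a_4 + 3 a_2 = 0  ->  12 a_4 = -3 a_2 = 15  ->  a_4 = 5/4
  x^3: 20 a_5 + 7 a_3 = 0  ->  20 a_5 = -7 a_3 = 7/6  ->  a_5 = 7/120
  x^4: 30 a_6 + 11 a_4 = 0  ->  30 a_6 = -11 a_4 = -55/4  ->  a_6 = -11/24
Truncated series: y(x) = -2 - x - 5 x^2 - (1/6) x^3 + (5/4) x^4 + (7/120) x^5 - (11/24) x^6 + O(x^7).

a_0 = -2; a_1 = -1; a_2 = -5; a_3 = -1/6; a_4 = 5/4; a_5 = 7/120; a_6 = -11/24


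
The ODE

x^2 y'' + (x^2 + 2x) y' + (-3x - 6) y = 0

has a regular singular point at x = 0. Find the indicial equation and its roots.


Divide by x^2 to reach normal form y'' + P_1(x) y' + P_2(x) y = 0 with P_1(x) = 1 + 2/x and P_2(x) = -3/x - 6/x^2.
x = 0 is a singular point because the y'-coefficient 1 + 2/x has a pole at x = 0 and the y-coefficient -3/x - 6/x^2 has a pole at x = 0.
It is a regular singular point because x P_1(x) = p(x) = x + 2 and x^2 P_2(x) = q(x) = -3x - 6 are polynomials, hence analytic at x = 0.
p(0) = 2,  q(0) = -6.
Indicial equation: r(r-1) + p(0) r + q(0) = 0, i.e. r^2 + (p(0) - 1) r + q(0) = 0, i.e. r^2 + 1 r - 6 = 0.
Discriminant: (1)^2 - 4(-6) = 25, so r = (-1 ± 5)/2.
Solving: r_1 = 2, r_2 = -3.

indicial: r^2 + 1 r - 6 = 0; roots r_1 = 2, r_2 = -3


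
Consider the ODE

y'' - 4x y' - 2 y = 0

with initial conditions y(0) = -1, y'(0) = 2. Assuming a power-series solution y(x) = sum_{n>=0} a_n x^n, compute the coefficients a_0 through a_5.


Ansatz: y(x) = sum_{n>=0} a_n x^n, so y'(x) = sum_{n>=1} n a_n x^(n-1) and y''(x) = sum_{n>=2} n(n-1) a_n x^(n-2).
Substitute into P(x) y'' + Q(x) y' + R(x) y = 0 with P(x) = 1, Q(x) = -4x, R(x) = -2, and match powers of x.
Initial conditions: a_0 = -1, a_1 = 2.
Setting the coefficient of each power of x to zero and solving order by order (substituting the coefficients already found):
  x^0: 2 a_2 - 2 a_0 = 0  ->  2 a_2 = 2 a_0 = -2  ->  a_2 = -1
  x^1: 6 a_3 - 6 a_1 = 0  ->  6 a_3 = 6 a_1 = 12  ->  a_3 = 2
  x^2: 12 a_4 - 10 a_2 = 0  ->  12 a_4 = 10 a_2 = -10  ->  a_4 = -5/6
  x^3: 20 a_5 - 14 a_3 = 0  ->  20 a_5 = 14 a_3 = 28  ->  a_5 = 7/5
Truncated series: y(x) = -1 + 2 x - x^2 + 2 x^3 - (5/6) x^4 + (7/5) x^5 + O(x^6).

a_0 = -1; a_1 = 2; a_2 = -1; a_3 = 2; a_4 = -5/6; a_5 = 7/5


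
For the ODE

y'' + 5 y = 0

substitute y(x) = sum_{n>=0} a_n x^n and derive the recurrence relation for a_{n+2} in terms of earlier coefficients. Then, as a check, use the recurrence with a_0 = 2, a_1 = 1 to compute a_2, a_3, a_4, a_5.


Substitute y = sum_n a_n x^n into y'' + (const) y = 0.
y''(x) = sum_{n>=0} (n+2)(n+1) a_{n+2} x^n.
The ODE becomes sum_n [(n+2)(n+1) a_{n+2} + 5 a_n] x^n = 0.
Setting each coefficient to zero gives the recurrence:
  (n+2)(n+1) a_{n+2} + 5 a_n = 0,
  a_{n+2} = -5 / ((n+1)(n+2)) a_n.

Check with a_0 = 2, a_1 = 1 (apply the recurrence for n = 0, 1, 2, 3): a_0 = 2, a_1 = 1, a_2 = -5, a_3 = -5/6, a_4 = 25/12, a_5 = 5/24.

a_{n+2} = -5/((n+1)(n+2)) * a_n; check: a_0 = 2, a_1 = 1, a_2 = -5, a_3 = -5/6, a_4 = 25/12, a_5 = 5/24


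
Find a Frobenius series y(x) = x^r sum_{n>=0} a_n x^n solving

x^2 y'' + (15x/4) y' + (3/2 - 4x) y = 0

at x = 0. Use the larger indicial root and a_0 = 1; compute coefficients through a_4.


Write in Frobenius form y'' + (p(x)/x) y' + (q(x)/x^2) y = 0:
  p(x) = 15/4,  q(x) = 3/2 - 4x.
Indicial equation: r(r-1) + (15/4) r + (3/2) = 0 -> roots r_1 = -3/4, r_2 = -2.
Take r = r_1 = -3/4. Let y(x) = x^r sum_{n>=0} a_n x^n with a_0 = 1.
Substitute y = x^r sum a_n x^n and match x^{r+n}. The recurrence is
  D(n) a_n - 4 a_{n-1} = 0,  where D(n) = (r+n)(r+n-1) + (15/4)(r+n) + (3/2).
  a_n = 4 / D(n) * a_{n-1}.
Since the indicial polynomial factors as (r - r_1)(r - r_2), D(n) = (r_1 + n - r_1)(r_1 + n - r_2) = n(n + 5/4).
Evaluating step by step (a_0 = 1):
  n = 1: D(1) = 1(1 + 5/4) = 9/4; numerator = 4(1) = 4; a_1 = (4)/(9/4) = 16/9
  n = 2: D(2) = 2(2 + 5/4) = 13/2; numerator = 4(16/9) = 64/9; a_2 = (64/9)/(13/2) = 128/117
  n = 3: D(3) = 3(3 + 5/4) = 51/4; numerator = 4(128/117) = 512/117; a_3 = (512/117)/(51/4) = 2048/5967
  n = 4: D(4) = 4(4 + 5/4) = 21; numerator = 4(2048/5967) = 8192/5967; a_4 = (8192/5967)/(21) = 8192/125307

r = -3/4; a_0 = 1; a_1 = 16/9; a_2 = 128/117; a_3 = 2048/5967; a_4 = 8192/125307


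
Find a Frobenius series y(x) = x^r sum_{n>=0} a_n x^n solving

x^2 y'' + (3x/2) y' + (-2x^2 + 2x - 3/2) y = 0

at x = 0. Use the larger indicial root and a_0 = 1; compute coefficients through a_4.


Write in Frobenius form y'' + (p(x)/x) y' + (q(x)/x^2) y = 0:
  p(x) = 3/2,  q(x) = -2x^2 + 2x - 3/2.
Indicial equation: r(r-1) + (3/2) r + (-3/2) = 0 -> roots r_1 = 1, r_2 = -3/2.
Take r = r_1 = 1. Let y(x) = x^r sum_{n>=0} a_n x^n with a_0 = 1.
Substitute y = x^r sum a_n x^n and match x^{r+n}. The recurrence is
  D(n) a_n + 2 a_{n-1} - 2 a_{n-2} = 0,  where D(n) = (r+n)(r+n-1) + (3/2)(r+n) + (-3/2).
  a_n = [-2 a_{n-1} + 2 a_{n-2}] / D(n).
Since the indicial polynomial factors as (r - r_1)(r - r_2), D(n) = (r_1 + n - r_1)(r_1 + n - r_2) = n(n + 5/2).
Evaluating step by step (a_0 = 1):
  n = 1: D(1) = 1(1 + 5/2) = 7/2; numerator = -2(1) = -2; a_1 = (-2)/(7/2) = -4/7
  n = 2: D(2) = 2(2 + 5/2) = 9; numerator = -2(-4/7) + 2(1) = 22/7; a_2 = (22/7)/(9) = 22/63
  n = 3: D(3) = 3(3 + 5/2) = 33/2; numerator = -2(22/63) + 2(-4/7) = -116/63; a_3 = (-116/63)/(33/2) = -232/2079
  n = 4: D(4) = 4(4 + 5/2) = 26; numerator = -2(-232/2079) + 2(22/63) = 1916/2079; a_4 = (1916/2079)/(26) = 958/27027

r = 1; a_0 = 1; a_1 = -4/7; a_2 = 22/63; a_3 = -232/2079; a_4 = 958/27027


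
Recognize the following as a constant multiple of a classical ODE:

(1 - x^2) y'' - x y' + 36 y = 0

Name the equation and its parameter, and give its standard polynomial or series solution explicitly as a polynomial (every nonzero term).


The equation is already in a standard form:  (1 - x^2) y'' - x y' + 36 y = 0.
This matches the Chebyshev equation (1 - x^2) y'' - x y' + n^2 y = 0 (note the -x y' term, not -2x y') with n^2 = 36, so n = 6; the polynomial solution is T_6(x).
With y = sum_k a_k x^k, matching x^k gives (k+2)(k+1) a_{k+2} = (k^2 - n^2) a_k = (k - 6)(k + 6) a_k. The right side vanishes at k = 6, so the series with the parity of 6 terminates at degree 6.
Standard normalization: leading coefficient of T_n is 2^(n-1), so a_6 = 2^5 = 32. Work downward with a_k = (k+1)(k+2) a_{k+2} / ((k - 6)(k + 6)):
  a_4 = (5)(6)(32) / ((4 - 6)(4 + 6)) = 960/(-20) = -48
  a_2 = (3)(4)(-48) / ((2 - 6)(2 + 6)) = -576/(-32) = 18
  a_0 = (1)(2)(18) / ((0 - 6)(0 + 6)) = 36/(-36) = -1
Hence T_6(x) = 32 x^6 - 48 x^4 + 18 x^2 - 1.

T_6(x); series = 32 x^6 - 48 x^4 + 18 x^2 - 1


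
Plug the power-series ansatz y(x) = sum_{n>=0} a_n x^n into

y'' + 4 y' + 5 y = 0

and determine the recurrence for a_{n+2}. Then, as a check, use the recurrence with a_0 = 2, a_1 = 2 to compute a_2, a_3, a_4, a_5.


Substitute y = sum_n a_n x^n.
y''(x) has coefficient (n+2)(n+1) a_{n+2} at x^n;
4 y'(x) has coefficient 4 (n+1) a_{n+1} at x^n;
5 y(x) has coefficient 5 a_n at x^n.
Matching x^n: (n+2)(n+1) a_{n+2} + 4 (n+1) a_{n+1} + 5 a_n = 0.
Thus a_{n+2} = [-4 (n+1) a_{n+1} - 5 a_n] / ((n+1)(n+2)).

Check with a_0 = 2, a_1 = 2 (apply the recurrence for n = 0, 1, 2, 3): a_0 = 2, a_1 = 2, a_2 = -9, a_3 = 31/3, a_4 = -79/12, a_5 = 161/60.

a_(n+2) = [-4 (n+1) a_(n+1) - 5 a_n] / ((n+1)(n+2)); check: a_0 = 2, a_1 = 2, a_2 = -9, a_3 = 31/3, a_4 = -79/12, a_5 = 161/60


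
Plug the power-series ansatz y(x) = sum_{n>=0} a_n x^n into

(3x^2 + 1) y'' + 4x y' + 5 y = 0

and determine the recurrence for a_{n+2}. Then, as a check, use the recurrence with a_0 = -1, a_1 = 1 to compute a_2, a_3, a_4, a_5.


Substitute y = sum_n a_n x^n.
(1 + 3 x^2) y'' contributes (n+2)(n+1) a_{n+2} + 3 n(n-1) a_n at x^n.
4 x y'(x) contributes 4 n a_n at x^n.
5 y(x) contributes 5 a_n at x^n.
Matching x^n: (n+2)(n+1) a_{n+2} + (3 n(n-1) + 4 n + 5) a_n = 0.
Thus a_{n+2} = (-3 n(n-1) - 4 n - 5) / ((n+1)(n+2)) * a_n.

Check with a_0 = -1, a_1 = 1 (apply the recurrence for n = 0, 1, 2, 3): a_0 = -1, a_1 = 1, a_2 = 5/2, a_3 = -3/2, a_4 = -95/24, a_5 = 21/8.

a_(n+2) = (-3 n(n-1) - 4 n - 5) / ((n+1)(n+2)) * a_n; check: a_0 = -1, a_1 = 1, a_2 = 5/2, a_3 = -3/2, a_4 = -95/24, a_5 = 21/8


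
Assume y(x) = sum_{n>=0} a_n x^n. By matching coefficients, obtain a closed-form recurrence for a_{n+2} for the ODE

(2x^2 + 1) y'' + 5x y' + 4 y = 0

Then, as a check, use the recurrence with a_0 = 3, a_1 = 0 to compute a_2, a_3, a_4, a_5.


Substitute y = sum_n a_n x^n.
(1 + 2 x^2) y'' contributes (n+2)(n+1) a_{n+2} + 2 n(n-1) a_n at x^n.
5 x y'(x) contributes 5 n a_n at x^n.
4 y(x) contributes 4 a_n at x^n.
Matching x^n: (n+2)(n+1) a_{n+2} + (2 n(n-1) + 5 n + 4) a_n = 0.
Thus a_{n+2} = (-2 n(n-1) - 5 n - 4) / ((n+1)(n+2)) * a_n.

Check with a_0 = 3, a_1 = 0 (apply the recurrence for n = 0, 1, 2, 3): a_0 = 3, a_1 = 0, a_2 = -6, a_3 = 0, a_4 = 9, a_5 = 0.

a_(n+2) = (-2 n(n-1) - 5 n - 4) / ((n+1)(n+2)) * a_n; check: a_0 = 3, a_1 = 0, a_2 = -6, a_3 = 0, a_4 = 9, a_5 = 0


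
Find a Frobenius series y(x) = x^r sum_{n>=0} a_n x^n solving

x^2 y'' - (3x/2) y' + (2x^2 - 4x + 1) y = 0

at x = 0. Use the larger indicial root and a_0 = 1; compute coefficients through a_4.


Write in Frobenius form y'' + (p(x)/x) y' + (q(x)/x^2) y = 0:
  p(x) = -3/2,  q(x) = 2x^2 - 4x + 1.
Indicial equation: r(r-1) + (-3/2) r + (1) = 0 -> roots r_1 = 2, r_2 = 1/2.
Take r = r_1 = 2. Let y(x) = x^r sum_{n>=0} a_n x^n with a_0 = 1.
Substitute y = x^r sum a_n x^n and match x^{r+n}. The recurrence is
  D(n) a_n - 4 a_{n-1} + 2 a_{n-2} = 0,  where D(n) = (r+n)(r+n-1) + (-3/2)(r+n) + (1).
  a_n = [4 a_{n-1} - 2 a_{n-2}] / D(n).
Since the indicial polynomial factors as (r - r_1)(r - r_2), D(n) = (r_1 + n - r_1)(r_1 + n - r_2) = n(n + 3/2).
Evaluating step by step (a_0 = 1):
  n = 1: D(1) = 1(1 + 3/2) = 5/2; numerator = 4(1) = 4; a_1 = (4)/(5/2) = 8/5
  n = 2: D(2) = 2(2 + 3/2) = 7; numerator = 4(8/5) - 2(1) = 22/5; a_2 = (22/5)/(7) = 22/35
  n = 3: D(3) = 3(3 + 3/2) = 27/2; numerator = 4(22/35) - 2(8/5) = -24/35; a_3 = (-24/35)/(27/2) = -16/315
  n = 4: D(4) = 4(4 + 3/2) = 22; numerator = 4(-16/315) - 2(22/35) = -92/63; a_4 = (-92/63)/(22) = -46/693

r = 2; a_0 = 1; a_1 = 8/5; a_2 = 22/35; a_3 = -16/315; a_4 = -46/693


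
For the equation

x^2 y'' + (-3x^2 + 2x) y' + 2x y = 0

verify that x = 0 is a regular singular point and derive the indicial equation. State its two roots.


Divide by x^2 to reach normal form y'' + P_1(x) y' + P_2(x) y = 0 with P_1(x) = -3 + 2/x and P_2(x) = 2/x.
x = 0 is a singular point because the y'-coefficient -3 + 2/x has a pole at x = 0 and the y-coefficient 2/x has a pole at x = 0.
It is a regular singular point because x P_1(x) = p(x) = 2 - 3x and x^2 P_2(x) = q(x) = 2x are polynomials, hence analytic at x = 0.
p(0) = 2,  q(0) = 0.
Indicial equation: r(r-1) + p(0) r + q(0) = 0, i.e. r^2 + (p(0) - 1) r + q(0) = 0, i.e. r^2 + 1 r = 0.
Discriminant: (1)^2 - 4(0) = 1, so r = (-1 ± 1)/2.
Solving: r_1 = 0, r_2 = -1.

indicial: r^2 + 1 r = 0; roots r_1 = 0, r_2 = -1


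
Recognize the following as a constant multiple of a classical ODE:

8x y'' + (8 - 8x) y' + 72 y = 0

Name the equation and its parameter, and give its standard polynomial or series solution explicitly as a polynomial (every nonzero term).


All three coefficients share the factor 8; dividing through by 8 gives  x y'' + (1 - x) y' + 9 y = 0.
This matches the Laguerre equation x y'' + (1 - x) y' + n y = 0 with n = 9; the polynomial solution is L_9(x).
With y = sum_k a_k x^k, matching x^k gives (k+1)k a_{k+1} + (k+1) a_{k+1} - k a_k + n a_k = 0, i.e. (k+1)^2 a_{k+1} = (k - n) a_k = (k - 9) a_k. The right side vanishes at k = 9, so the series terminates at degree 9.
Standard normalization L_n(0) = 1 gives a_0 = 1. Work upward with a_{k+1} = (k - 9) a_k / (k+1)^2:
  a_1 = (0 - 9)(1) / 1^2 = -9/1 = -9
  a_2 = (1 - 9)(-9) / 2^2 = 72/4 = 18
  a_3 = (2 - 9)(18) / 3^2 = -126/9 = -14
  a_4 = (3 - 9)(-14) / 4^2 = 84/16 = 21/4
  a_5 = (4 - 9)(21/4) / 5^2 = (-105/4)/25 = -21/20
  a_6 = (5 - 9)(-21/20) / 6^2 = (21/5)/36 = 7/60
  a_7 = (6 - 9)(7/60) / 7^2 = (-7/20)/49 = -1/140
  a_8 = (7 - 9)(-1/140) / 8^2 = (1/70)/64 = 1/4480
  a_9 = (8 - 9)(1/4480) / 9^2 = (-1/4480)/81 = -1/362880
Hence L_9(x) = -x^9/362880 + x^8/4480 - x^7/140 + 7 x^6/60 - 21 x^5/20 + 21 x^4/4 - 14 x^3 + 18 x^2 - 9 x + 1.

L_9(x); series = -x^9/362880 + x^8/4480 - x^7/140 + 7 x^6/60 - 21 x^5/20 + 21 x^4/4 - 14 x^3 + 18 x^2 - 9 x + 1


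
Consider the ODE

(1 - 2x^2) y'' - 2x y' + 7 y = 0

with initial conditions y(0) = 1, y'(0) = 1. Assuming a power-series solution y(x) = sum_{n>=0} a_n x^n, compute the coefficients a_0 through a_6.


Ansatz: y(x) = sum_{n>=0} a_n x^n, so y'(x) = sum_{n>=1} n a_n x^(n-1) and y''(x) = sum_{n>=2} n(n-1) a_n x^(n-2).
Substitute into P(x) y'' + Q(x) y' + R(x) y = 0 with P(x) = 1 - 2x^2, Q(x) = -2x, R(x) = 7, and match powers of x.
Initial conditions: a_0 = 1, a_1 = 1.
Setting the coefficient of each power of x to zero and solving order by order (substituting the coefficients already found):
  x^0: 2 a_2 + 7 a_0 = 0  ->  2 a_2 = -7 a_0 = -7  ->  a_2 = -7/2
  x^1: 6 a_3 + 5 a_1 = 0  ->  6 a_3 = -5 a_1 = -5  ->  a_3 = -5/6
  x^2: 12 a_4 - a_2 = 0  ->  12 a_4 = a_2 = -7/2  ->  a_4 = -7/24
  x^3: 20 a_5 - 11 a_3 = 0  ->  20 a_5 = 11 a_3 = -55/6  ->  a_5 = -11/24
  x^4: 30 a_6 - 25 a_4 = 0  ->  30 a_6 = 25 a_4 = -175/24  ->  a_6 = -35/144
Truncated series: y(x) = 1 + x - (7/2) x^2 - (5/6) x^3 - (7/24) x^4 - (11/24) x^5 - (35/144) x^6 + O(x^7).

a_0 = 1; a_1 = 1; a_2 = -7/2; a_3 = -5/6; a_4 = -7/24; a_5 = -11/24; a_6 = -35/144


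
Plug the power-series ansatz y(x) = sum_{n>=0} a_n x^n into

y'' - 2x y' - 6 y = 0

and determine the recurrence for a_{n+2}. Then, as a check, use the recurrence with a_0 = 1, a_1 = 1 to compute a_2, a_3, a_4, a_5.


Substitute y = sum_n a_n x^n.
y''(x) has coefficient (n+2)(n+1) a_{n+2} at x^n;
-2 x y'(x) has coefficient -2 n a_n at x^n (shift);
-6 y(x) has coefficient -6 a_n at x^n.
Matching x^n: (n+2)(n+1) a_{n+2} + (-2n - 6) a_n = 0.
Thus a_{n+2} = (2n + 6) / ((n+1)(n+2)) * a_n.

Check with a_0 = 1, a_1 = 1 (apply the recurrence for n = 0, 1, 2, 3): a_0 = 1, a_1 = 1, a_2 = 3, a_3 = 4/3, a_4 = 5/2, a_5 = 4/5.

a_(n+2) = (2n + 6) / ((n+1)(n+2)) * a_n; check: a_0 = 1, a_1 = 1, a_2 = 3, a_3 = 4/3, a_4 = 5/2, a_5 = 4/5


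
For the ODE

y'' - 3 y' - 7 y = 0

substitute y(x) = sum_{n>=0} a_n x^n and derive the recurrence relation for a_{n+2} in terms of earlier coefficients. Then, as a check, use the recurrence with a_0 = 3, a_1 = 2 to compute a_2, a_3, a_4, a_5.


Substitute y = sum_n a_n x^n.
y''(x) has coefficient (n+2)(n+1) a_{n+2} at x^n;
-3 y'(x) has coefficient -3 (n+1) a_{n+1} at x^n;
-7 y(x) has coefficient -7 a_n at x^n.
Matching x^n: (n+2)(n+1) a_{n+2} - 3 (n+1) a_{n+1} - 7 a_n = 0.
Thus a_{n+2} = [3 (n+1) a_{n+1} + 7 a_n] / ((n+1)(n+2)).

Check with a_0 = 3, a_1 = 2 (apply the recurrence for n = 0, 1, 2, 3): a_0 = 3, a_1 = 2, a_2 = 27/2, a_3 = 95/6, a_4 = 79/4, a_5 = 2087/120.

a_(n+2) = [3 (n+1) a_(n+1) + 7 a_n] / ((n+1)(n+2)); check: a_0 = 3, a_1 = 2, a_2 = 27/2, a_3 = 95/6, a_4 = 79/4, a_5 = 2087/120


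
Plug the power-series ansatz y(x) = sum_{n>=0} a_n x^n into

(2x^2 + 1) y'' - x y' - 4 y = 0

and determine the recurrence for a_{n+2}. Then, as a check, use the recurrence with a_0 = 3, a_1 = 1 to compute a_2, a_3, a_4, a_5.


Substitute y = sum_n a_n x^n.
(1 + 2 x^2) y'' contributes (n+2)(n+1) a_{n+2} + 2 n(n-1) a_n at x^n.
-x y'(x) contributes -n a_n at x^n.
-4 y(x) contributes -4 a_n at x^n.
Matching x^n: (n+2)(n+1) a_{n+2} + (2 n(n-1) - n - 4) a_n = 0.
Thus a_{n+2} = (-2 n(n-1) + n + 4) / ((n+1)(n+2)) * a_n.

Check with a_0 = 3, a_1 = 1 (apply the recurrence for n = 0, 1, 2, 3): a_0 = 3, a_1 = 1, a_2 = 6, a_3 = 5/6, a_4 = 1, a_5 = -5/24.

a_(n+2) = (-2 n(n-1) + n + 4) / ((n+1)(n+2)) * a_n; check: a_0 = 3, a_1 = 1, a_2 = 6, a_3 = 5/6, a_4 = 1, a_5 = -5/24


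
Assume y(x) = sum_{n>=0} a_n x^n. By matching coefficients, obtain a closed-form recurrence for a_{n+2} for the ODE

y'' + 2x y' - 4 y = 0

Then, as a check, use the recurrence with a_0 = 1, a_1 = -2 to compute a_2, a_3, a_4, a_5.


Substitute y = sum_n a_n x^n.
y''(x) has coefficient (n+2)(n+1) a_{n+2} at x^n;
2 x y'(x) has coefficient 2 n a_n at x^n (shift);
-4 y(x) has coefficient -4 a_n at x^n.
Matching x^n: (n+2)(n+1) a_{n+2} + (2n - 4) a_n = 0.
Thus a_{n+2} = (-2n + 4) / ((n+1)(n+2)) * a_n.

Check with a_0 = 1, a_1 = -2 (apply the recurrence for n = 0, 1, 2, 3): a_0 = 1, a_1 = -2, a_2 = 2, a_3 = -2/3, a_4 = 0, a_5 = 1/15.

a_(n+2) = (-2n + 4) / ((n+1)(n+2)) * a_n; check: a_0 = 1, a_1 = -2, a_2 = 2, a_3 = -2/3, a_4 = 0, a_5 = 1/15


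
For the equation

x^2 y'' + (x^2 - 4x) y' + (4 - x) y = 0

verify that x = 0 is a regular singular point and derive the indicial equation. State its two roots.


Divide by x^2 to reach normal form y'' + P_1(x) y' + P_2(x) y = 0 with P_1(x) = 1 - 4/x and P_2(x) = -1/x + 4/x^2.
x = 0 is a singular point because the y'-coefficient 1 - 4/x has a pole at x = 0 and the y-coefficient -1/x + 4/x^2 has a pole at x = 0.
It is a regular singular point because x P_1(x) = p(x) = x - 4 and x^2 P_2(x) = q(x) = 4 - x are polynomials, hence analytic at x = 0.
p(0) = -4,  q(0) = 4.
Indicial equation: r(r-1) + p(0) r + q(0) = 0, i.e. r^2 + (p(0) - 1) r + q(0) = 0, i.e. r^2 - 5 r + 4 = 0.
Discriminant: (-5)^2 - 4(4) = 9, so r = (5 ± 3)/2.
Solving: r_1 = 4, r_2 = 1.

indicial: r^2 - 5 r + 4 = 0; roots r_1 = 4, r_2 = 1


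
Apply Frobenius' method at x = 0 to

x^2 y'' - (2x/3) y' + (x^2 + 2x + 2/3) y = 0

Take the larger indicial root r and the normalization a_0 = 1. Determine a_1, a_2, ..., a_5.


Write in Frobenius form y'' + (p(x)/x) y' + (q(x)/x^2) y = 0:
  p(x) = -2/3,  q(x) = x^2 + 2x + 2/3.
Indicial equation: r(r-1) + (-2/3) r + (2/3) = 0 -> roots r_1 = 1, r_2 = 2/3.
Take r = r_1 = 1. Let y(x) = x^r sum_{n>=0} a_n x^n with a_0 = 1.
Substitute y = x^r sum a_n x^n and match x^{r+n}. The recurrence is
  D(n) a_n + 2 a_{n-1} + 1 a_{n-2} = 0,  where D(n) = (r+n)(r+n-1) + (-2/3)(r+n) + (2/3).
  a_n = [-2 a_{n-1} - 1 a_{n-2}] / D(n).
Since the indicial polynomial factors as (r - r_1)(r - r_2), D(n) = (r_1 + n - r_1)(r_1 + n - r_2) = n(n + 1/3).
Evaluating step by step (a_0 = 1):
  n = 1: D(1) = 1(1 + 1/3) = 4/3; numerator = -2(1) = -2; a_1 = (-2)/(4/3) = -3/2
  n = 2: D(2) = 2(2 + 1/3) = 14/3; numerator = -2(-3/2) - 1(1) = 2; a_2 = (2)/(14/3) = 3/7
  n = 3: D(3) = 3(3 + 1/3) = 10; numerator = -2(3/7) - 1(-3/2) = 9/14; a_3 = (9/14)/(10) = 9/140
  n = 4: D(4) = 4(4 + 1/3) = 52/3; numerator = -2(9/140) - 1(3/7) = -39/70; a_4 = (-39/70)/(52/3) = -9/280
  n = 5: D(5) = 5(5 + 1/3) = 80/3; numerator = -2(-9/280) - 1(9/140) = 0; a_5 = (0)/(80/3) = 0

r = 1; a_0 = 1; a_1 = -3/2; a_2 = 3/7; a_3 = 9/140; a_4 = -9/280; a_5 = 0


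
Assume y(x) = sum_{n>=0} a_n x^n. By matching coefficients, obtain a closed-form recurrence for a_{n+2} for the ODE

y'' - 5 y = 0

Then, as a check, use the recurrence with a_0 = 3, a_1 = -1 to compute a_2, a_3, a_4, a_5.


Substitute y = sum_n a_n x^n into y'' + (const) y = 0.
y''(x) = sum_{n>=0} (n+2)(n+1) a_{n+2} x^n.
The ODE becomes sum_n [(n+2)(n+1) a_{n+2} - 5 a_n] x^n = 0.
Setting each coefficient to zero gives the recurrence:
  (n+2)(n+1) a_{n+2} - 5 a_n = 0,
  a_{n+2} = 5 / ((n+1)(n+2)) a_n.

Check with a_0 = 3, a_1 = -1 (apply the recurrence for n = 0, 1, 2, 3): a_0 = 3, a_1 = -1, a_2 = 15/2, a_3 = -5/6, a_4 = 25/8, a_5 = -5/24.

a_{n+2} = 5/((n+1)(n+2)) * a_n; check: a_0 = 3, a_1 = -1, a_2 = 15/2, a_3 = -5/6, a_4 = 25/8, a_5 = -5/24


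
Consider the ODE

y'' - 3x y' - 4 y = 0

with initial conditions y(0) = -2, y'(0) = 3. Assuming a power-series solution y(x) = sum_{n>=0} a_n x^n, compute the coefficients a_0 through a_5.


Ansatz: y(x) = sum_{n>=0} a_n x^n, so y'(x) = sum_{n>=1} n a_n x^(n-1) and y''(x) = sum_{n>=2} n(n-1) a_n x^(n-2).
Substitute into P(x) y'' + Q(x) y' + R(x) y = 0 with P(x) = 1, Q(x) = -3x, R(x) = -4, and match powers of x.
Initial conditions: a_0 = -2, a_1 = 3.
Setting the coefficient of each power of x to zero and solving order by order (substituting the coefficients already found):
  x^0: 2 a_2 - 4 a_0 = 0  ->  2 a_2 = 4 a_0 = -8  ->  a_2 = -4
  x^1: 6 a_3 - 7 a_1 = 0  ->  6 a_3 = 7 a_1 = 21  ->  a_3 = 7/2
  x^2: 12 a_4 - 10 a_2 = 0  ->  12 a_4 = 10 a_2 = -40  ->  a_4 = -10/3
  x^3: 20 a_5 - 13 a_3 = 0  ->  20 a_5 = 13 a_3 = 91/2  ->  a_5 = 91/40
Truncated series: y(x) = -2 + 3 x - 4 x^2 + (7/2) x^3 - (10/3) x^4 + (91/40) x^5 + O(x^6).

a_0 = -2; a_1 = 3; a_2 = -4; a_3 = 7/2; a_4 = -10/3; a_5 = 91/40


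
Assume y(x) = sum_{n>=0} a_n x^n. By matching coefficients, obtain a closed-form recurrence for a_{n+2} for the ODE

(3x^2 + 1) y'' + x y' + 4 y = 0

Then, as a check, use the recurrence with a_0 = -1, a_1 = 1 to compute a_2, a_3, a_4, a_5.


Substitute y = sum_n a_n x^n.
(1 + 3 x^2) y'' contributes (n+2)(n+1) a_{n+2} + 3 n(n-1) a_n at x^n.
x y'(x) contributes n a_n at x^n.
4 y(x) contributes 4 a_n at x^n.
Matching x^n: (n+2)(n+1) a_{n+2} + (3 n(n-1) + n + 4) a_n = 0.
Thus a_{n+2} = (-3 n(n-1) - n - 4) / ((n+1)(n+2)) * a_n.

Check with a_0 = -1, a_1 = 1 (apply the recurrence for n = 0, 1, 2, 3): a_0 = -1, a_1 = 1, a_2 = 2, a_3 = -5/6, a_4 = -2, a_5 = 25/24.

a_(n+2) = (-3 n(n-1) - n - 4) / ((n+1)(n+2)) * a_n; check: a_0 = -1, a_1 = 1, a_2 = 2, a_3 = -5/6, a_4 = -2, a_5 = 25/24


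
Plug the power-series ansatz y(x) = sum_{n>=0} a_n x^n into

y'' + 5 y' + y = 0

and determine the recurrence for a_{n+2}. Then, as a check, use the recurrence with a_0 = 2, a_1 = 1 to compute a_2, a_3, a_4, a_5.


Substitute y = sum_n a_n x^n.
y''(x) has coefficient (n+2)(n+1) a_{n+2} at x^n;
5 y'(x) has coefficient 5 (n+1) a_{n+1} at x^n;
y(x) has coefficient 1 a_n at x^n.
Matching x^n: (n+2)(n+1) a_{n+2} + 5 (n+1) a_{n+1} + 1 a_n = 0.
Thus a_{n+2} = [-5 (n+1) a_{n+1} - 1 a_n] / ((n+1)(n+2)).

Check with a_0 = 2, a_1 = 1 (apply the recurrence for n = 0, 1, 2, 3): a_0 = 2, a_1 = 1, a_2 = -7/2, a_3 = 17/3, a_4 = -163/24, a_5 = 781/120.

a_(n+2) = [-5 (n+1) a_(n+1) - 1 a_n] / ((n+1)(n+2)); check: a_0 = 2, a_1 = 1, a_2 = -7/2, a_3 = 17/3, a_4 = -163/24, a_5 = 781/120


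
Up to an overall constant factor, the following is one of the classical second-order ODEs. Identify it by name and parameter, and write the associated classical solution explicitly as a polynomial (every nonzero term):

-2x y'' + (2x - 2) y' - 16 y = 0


All three coefficients share the factor -2; dividing through by -2 gives  x y'' + (1 - x) y' + 8 y = 0.
This matches the Laguerre equation x y'' + (1 - x) y' + n y = 0 with n = 8; the polynomial solution is L_8(x).
With y = sum_k a_k x^k, matching x^k gives (k+1)k a_{k+1} + (k+1) a_{k+1} - k a_k + n a_k = 0, i.e. (k+1)^2 a_{k+1} = (k - n) a_k = (k - 8) a_k. The right side vanishes at k = 8, so the series terminates at degree 8.
Standard normalization L_n(0) = 1 gives a_0 = 1. Work upward with a_{k+1} = (k - 8) a_k / (k+1)^2:
  a_1 = (0 - 8)(1) / 1^2 = -8/1 = -8
  a_2 = (1 - 8)(-8) / 2^2 = 56/4 = 14
  a_3 = (2 - 8)(14) / 3^2 = -84/9 = -28/3
  a_4 = (3 - 8)(-28/3) / 4^2 = (140/3)/16 = 35/12
  a_5 = (4 - 8)(35/12) / 5^2 = (-35/3)/25 = -7/15
  a_6 = (5 - 8)(-7/15) / 6^2 = (7/5)/36 = 7/180
  a_7 = (6 - 8)(7/180) / 7^2 = (-7/90)/49 = -1/630
  a_8 = (7 - 8)(-1/630) / 8^2 = (1/630)/64 = 1/40320
Hence L_8(x) = x^8/40320 - x^7/630 + 7 x^6/180 - 7 x^5/15 + 35 x^4/12 - 28 x^3/3 + 14 x^2 - 8 x + 1.

L_8(x); series = x^8/40320 - x^7/630 + 7 x^6/180 - 7 x^5/15 + 35 x^4/12 - 28 x^3/3 + 14 x^2 - 8 x + 1


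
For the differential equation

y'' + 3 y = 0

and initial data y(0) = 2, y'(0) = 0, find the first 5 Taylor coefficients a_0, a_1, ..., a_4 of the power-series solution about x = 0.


Ansatz: y(x) = sum_{n>=0} a_n x^n, so y'(x) = sum_{n>=1} n a_n x^(n-1) and y''(x) = sum_{n>=2} n(n-1) a_n x^(n-2).
Substitute into P(x) y'' + Q(x) y' + R(x) y = 0 with P(x) = 1, Q(x) = 0, R(x) = 3, and match powers of x.
Initial conditions: a_0 = 2, a_1 = 0.
Setting the coefficient of each power of x to zero and solving order by order (substituting the coefficients already found):
  x^0: 2 a_2 + 3 a_0 = 0  ->  2 a_2 = -3 a_0 = -6  ->  a_2 = -3
  x^1: 6 a_3 + 3 a_1 = 0  ->  6 a_3 = -3 a_1 = 0  ->  a_3 = 0
  x^2: 12 a_4 + 3 a_2 = 0  ->  12 a_4 = -3 a_2 = 9  ->  a_4 = 3/4
Truncated series: y(x) = 2 - 3 x^2 + (3/4) x^4 + O(x^5).

a_0 = 2; a_1 = 0; a_2 = -3; a_3 = 0; a_4 = 3/4


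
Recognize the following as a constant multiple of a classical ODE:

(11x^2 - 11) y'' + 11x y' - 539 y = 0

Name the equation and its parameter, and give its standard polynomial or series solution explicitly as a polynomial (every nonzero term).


All three coefficients share the factor -11; dividing through by -11 gives  (1 - x^2) y'' - x y' + 49 y = 0.
This matches the Chebyshev equation (1 - x^2) y'' - x y' + n^2 y = 0 (note the -x y' term, not -2x y') with n^2 = 49, so n = 7; the polynomial solution is T_7(x).
With y = sum_k a_k x^k, matching x^k gives (k+2)(k+1) a_{k+2} = (k^2 - n^2) a_k = (k - 7)(k + 7) a_k. The right side vanishes at k = 7, so the series with the parity of 7 terminates at degree 7.
Standard normalization: leading coefficient of T_n is 2^(n-1), so a_7 = 2^6 = 64. Work downward with a_k = (k+1)(k+2) a_{k+2} / ((k - 7)(k + 7)):
  a_5 = (6)(7)(64) / ((5 - 7)(5 + 7)) = 2688/(-24) = -112
  a_3 = (4)(5)(-112) / ((3 - 7)(3 + 7)) = -2240/(-40) = 56
  a_1 = (2)(3)(56) / ((1 - 7)(1 + 7)) = 336/(-48) = -7
Hence T_7(x) = 64 x^7 - 112 x^5 + 56 x^3 - 7 x.

T_7(x); series = 64 x^7 - 112 x^5 + 56 x^3 - 7 x


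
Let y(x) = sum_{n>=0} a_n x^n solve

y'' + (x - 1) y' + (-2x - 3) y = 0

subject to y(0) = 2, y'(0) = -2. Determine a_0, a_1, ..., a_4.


Ansatz: y(x) = sum_{n>=0} a_n x^n, so y'(x) = sum_{n>=1} n a_n x^(n-1) and y''(x) = sum_{n>=2} n(n-1) a_n x^(n-2).
Substitute into P(x) y'' + Q(x) y' + R(x) y = 0 with P(x) = 1, Q(x) = x - 1, R(x) = -2x - 3, and match powers of x.
Initial conditions: a_0 = 2, a_1 = -2.
Setting the coefficient of each power of x to zero and solving order by order (substituting the coefficients already found):
  x^0: 2 a_2 - a_1 - 3 a_0 = 0  ->  2 a_2 = a_1 + 3 a_0 = 4  ->  a_2 = 2
  x^1: 6 a_3 - 2 a_2 - 2 a_1 - 2 a_0 = 0  ->  6 a_3 = 2 a_2 + 2 a_1 + 2 a_0 = 4  ->  a_3 = 2/3
  x^2: 12 a_4 - 3 a_3 - a_2 - 2 a_1 = 0  ->  12 a_4 = 3 a_3 + a_2 + 2 a_1 = 0  ->  a_4 = 0
Truncated series: y(x) = 2 - 2 x + 2 x^2 + (2/3) x^3 + O(x^5).

a_0 = 2; a_1 = -2; a_2 = 2; a_3 = 2/3; a_4 = 0


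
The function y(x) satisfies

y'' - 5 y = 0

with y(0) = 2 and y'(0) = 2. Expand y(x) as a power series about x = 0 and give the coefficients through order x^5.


Ansatz: y(x) = sum_{n>=0} a_n x^n, so y'(x) = sum_{n>=1} n a_n x^(n-1) and y''(x) = sum_{n>=2} n(n-1) a_n x^(n-2).
Substitute into P(x) y'' + Q(x) y' + R(x) y = 0 with P(x) = 1, Q(x) = 0, R(x) = -5, and match powers of x.
Initial conditions: a_0 = 2, a_1 = 2.
Setting the coefficient of each power of x to zero and solving order by order (substituting the coefficients already found):
  x^0: 2 a_2 - 5 a_0 = 0  ->  2 a_2 = 5 a_0 = 10  ->  a_2 = 5
  x^1: 6 a_3 - 5 a_1 = 0  ->  6 a_3 = 5 a_1 = 10  ->  a_3 = 5/3
  x^2: 12 a_4 - 5 a_2 = 0  ->  12 a_4 = 5 a_2 = 25  ->  a_4 = 25/12
  x^3: 20 a_5 - 5 a_3 = 0  ->  20 a_5 = 5 a_3 = 25/3  ->  a_5 = 5/12
Truncated series: y(x) = 2 + 2 x + 5 x^2 + (5/3) x^3 + (25/12) x^4 + (5/12) x^5 + O(x^6).

a_0 = 2; a_1 = 2; a_2 = 5; a_3 = 5/3; a_4 = 25/12; a_5 = 5/12
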